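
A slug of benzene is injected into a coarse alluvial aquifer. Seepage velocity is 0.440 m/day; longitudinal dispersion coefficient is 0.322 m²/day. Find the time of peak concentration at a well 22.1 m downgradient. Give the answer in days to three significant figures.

For the 1D instantaneous-source solution, setting ∂C/∂t = 0 at fixed x gives v²t² + 2Dt − x² = 0, so t = (√(D² + v²x²) − D)/v².
√(D² + v²x²) = √(0.322² + 0.440² × 22.1²) = 9.729; v² = 0.1936.
t = (9.729 − 0.322)/0.1936 = 48.6 days (vs. the pure-advection estimate x/v = 50.2 d).

48.6 days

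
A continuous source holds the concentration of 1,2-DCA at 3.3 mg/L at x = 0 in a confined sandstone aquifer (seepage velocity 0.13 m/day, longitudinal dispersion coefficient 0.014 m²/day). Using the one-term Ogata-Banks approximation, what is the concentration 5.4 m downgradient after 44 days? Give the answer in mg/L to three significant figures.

For a continuous step input, C/C₀ ≈ ½·erfc((x−vt)/(2√(Dt))).
vt = 0.13 × 44 = 5.72 m and 2√(Dt) = 2√(0.014 × 44) = 1.570 m.
Argument (x−vt)/(2√(Dt)) = (5.4 − 5.72)/1.570 = -0.2038; ½·erfc(-0.2038) = 0.6134.
C = 3.3 × 0.6134 = 2.02 mg/L.

2.02 mg/L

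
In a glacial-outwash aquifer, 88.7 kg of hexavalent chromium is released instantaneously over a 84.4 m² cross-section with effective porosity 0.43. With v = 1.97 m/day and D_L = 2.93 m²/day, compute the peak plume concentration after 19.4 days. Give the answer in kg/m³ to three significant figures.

0.0914 kg/m³

The peak of an instantaneous 1D plume sits at x = vt; there the Gaussian factor is 1 and C_max = M/(n_e·A·√(4πDt)), where n_e·A is the pore area the mass is dissolved in.
√(4πDt) = √(4π × 2.93 × 19.4) = 26.73 m, so C_max = 88.7/(0.43 × 84.4 × 26.73) = 0.0914 kg/m³.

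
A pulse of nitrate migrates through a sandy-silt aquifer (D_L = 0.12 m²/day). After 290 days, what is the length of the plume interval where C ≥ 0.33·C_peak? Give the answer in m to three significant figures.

24.8 m

The plume is Gaussian with σ = √(2Dt) = √(2 × 0.12 × 290) = 8.343 m.
C/C_peak = exp(−Δx²/(2σ²)) = 0.33 ⇒ Δx = σ·√(−2 ln 0.33) = 8.343 × 1.489 = 12.42 m.
Width = 2Δx = 24.8 m.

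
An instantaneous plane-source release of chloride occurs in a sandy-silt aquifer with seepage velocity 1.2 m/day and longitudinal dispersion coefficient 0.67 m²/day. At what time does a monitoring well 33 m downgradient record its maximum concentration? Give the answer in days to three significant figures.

For the 1D instantaneous-source solution, setting ∂C/∂t = 0 at fixed x gives v²t² + 2Dt − x² = 0, so t = (√(D² + v²x²) − D)/v².
√(D² + v²x²) = √(0.67² + 1.2² × 33²) = 39.61; v² = 1.44.
t = (39.61 − 0.67)/1.44 = 27.0 days (vs. the pure-advection estimate x/v = 27.5 d).

27.0 days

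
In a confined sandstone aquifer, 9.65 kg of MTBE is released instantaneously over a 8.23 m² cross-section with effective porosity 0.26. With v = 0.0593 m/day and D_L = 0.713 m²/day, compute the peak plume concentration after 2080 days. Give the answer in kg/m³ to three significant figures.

The peak of an instantaneous 1D plume sits at x = vt; there the Gaussian factor is 1 and C_max = M/(n_e·A·√(4πDt)), where n_e·A is the pore area the mass is dissolved in.
√(4πDt) = √(4π × 0.713 × 2080) = 136.5 m, so C_max = 9.65/(0.26 × 8.23 × 136.5) = 0.0330 kg/m³.

0.0330 kg/m³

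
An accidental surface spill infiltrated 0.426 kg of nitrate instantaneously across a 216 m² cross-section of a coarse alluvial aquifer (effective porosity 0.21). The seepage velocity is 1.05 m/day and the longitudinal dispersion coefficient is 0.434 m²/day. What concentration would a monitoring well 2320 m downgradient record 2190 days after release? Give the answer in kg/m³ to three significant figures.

For an instantaneous plane source, C(x,t) = M/(n_e·A·√(4πDt)) · exp(−(x−vt)²/(4Dt)), with n_e·A the pore (flow) area.
Plume center vt = 1.05 × 2190 = 2299.5 m, so the well at 2320 m is 20.5 m downgradient of the peak.
√(4πDt) = 109.3 m, giving peak height M/(n_e·A·√(4πDt)) = 0.426/(0.21 × 216 × 109.3) = 8.592e-05 kg/m³.
(x−vt)²/(4Dt) = (20.5)²/(4 × 0.434 × 2190) = 0.1105; exp(−0.1105) = 0.8954.
C = 8.592e-05 × 0.8954 = 7.69e-05 kg/m³.

7.69e-05 kg/m³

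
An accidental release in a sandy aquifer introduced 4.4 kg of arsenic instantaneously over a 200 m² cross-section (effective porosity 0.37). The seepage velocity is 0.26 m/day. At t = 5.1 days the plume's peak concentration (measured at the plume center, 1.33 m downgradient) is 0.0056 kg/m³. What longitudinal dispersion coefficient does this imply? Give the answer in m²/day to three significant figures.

1.76 m²/day

At the plume center C_max = M/(n_e·A·√(4πDt)), so D = M²/(4πt·(n_e·A·C_max)²).
n_e·A·C_max = 0.37 × 200 × 0.0056 = 0.4144 kg/m.
D = 4.4²/(4π × 5.1 × 0.4144²) = 1.76 m²/day.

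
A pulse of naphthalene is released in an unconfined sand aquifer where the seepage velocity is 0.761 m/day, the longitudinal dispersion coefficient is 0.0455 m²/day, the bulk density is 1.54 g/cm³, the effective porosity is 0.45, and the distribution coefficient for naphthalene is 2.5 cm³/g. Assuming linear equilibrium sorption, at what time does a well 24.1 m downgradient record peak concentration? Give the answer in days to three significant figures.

Retardation factor R = 1 + ρ_b·K_d/n = 1 + 1.54 × 2.5/0.45 = 9.556.
Sorption retards both mechanisms: v_R = v/R = 0.07964 m/day, D_R = D/R = 0.004761 m²/day.
Peak time from v_R²t² + 2D_R t − x² = 0: t = (√(D_R² + v_R²x²) − D_R)/v_R².
√(D_R² + v_R²x²) = √(0.004761² + 0.07964² × 24.1²) = 1.919; v_R² = 0.006343.
t = (1.919 − 0.004761)/0.006343 = 302 days.

302 days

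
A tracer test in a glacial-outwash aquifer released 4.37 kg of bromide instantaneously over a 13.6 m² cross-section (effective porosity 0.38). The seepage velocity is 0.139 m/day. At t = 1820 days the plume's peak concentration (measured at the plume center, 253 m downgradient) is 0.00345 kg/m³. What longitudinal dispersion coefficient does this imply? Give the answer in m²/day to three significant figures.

At the plume center C_max = M/(n_e·A·√(4πDt)), so D = M²/(4πt·(n_e·A·C_max)²).
n_e·A·C_max = 0.38 × 13.6 × 0.00345 = 0.01783 kg/m.
D = 4.37²/(4π × 1820 × 0.01783²) = 2.63 m²/day.

2.63 m²/day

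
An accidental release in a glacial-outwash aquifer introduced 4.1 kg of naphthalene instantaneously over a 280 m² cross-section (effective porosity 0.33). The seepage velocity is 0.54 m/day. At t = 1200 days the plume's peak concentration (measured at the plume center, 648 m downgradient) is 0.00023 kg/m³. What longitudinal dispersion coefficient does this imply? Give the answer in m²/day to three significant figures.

At the plume center C_max = M/(n_e·A·√(4πDt)), so D = M²/(4πt·(n_e·A·C_max)²).
n_e·A·C_max = 0.33 × 280 × 0.00023 = 0.02125 kg/m.
D = 4.1²/(4π × 1200 × 0.02125²) = 2.47 m²/day.

2.47 m²/day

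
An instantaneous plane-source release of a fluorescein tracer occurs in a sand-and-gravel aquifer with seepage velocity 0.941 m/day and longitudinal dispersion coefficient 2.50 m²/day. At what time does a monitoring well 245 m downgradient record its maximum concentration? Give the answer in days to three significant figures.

For the 1D instantaneous-source solution, setting ∂C/∂t = 0 at fixed x gives v²t² + 2Dt − x² = 0, so t = (√(D² + v²x²) − D)/v².
√(D² + v²x²) = √(2.50² + 0.941² × 245²) = 230.6; v² = 0.885481.
t = (230.6 − 2.50)/0.885481 = 258 days (vs. the pure-advection estimate x/v = 260 d).

258 days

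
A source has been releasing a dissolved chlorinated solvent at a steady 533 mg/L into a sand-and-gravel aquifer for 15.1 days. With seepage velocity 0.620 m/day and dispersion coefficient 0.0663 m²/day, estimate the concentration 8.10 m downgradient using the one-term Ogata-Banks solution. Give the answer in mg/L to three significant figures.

434 mg/L

For a continuous step input, C/C₀ ≈ ½·erfc((x−vt)/(2√(Dt))).
vt = 0.620 × 15.1 = 9.362 m and 2√(Dt) = 2√(0.0663 × 15.1) = 2.001 m.
Argument (x−vt)/(2√(Dt)) = (8.10 − 9.362)/2.001 = -0.6307; ½·erfc(-0.6307) = 0.8138.
C = 533 × 0.8138 = 434 mg/L.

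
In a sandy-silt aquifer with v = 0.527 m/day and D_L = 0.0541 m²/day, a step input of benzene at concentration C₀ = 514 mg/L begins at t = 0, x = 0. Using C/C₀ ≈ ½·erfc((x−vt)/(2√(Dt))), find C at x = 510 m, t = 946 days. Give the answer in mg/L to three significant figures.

For a continuous step input, C/C₀ ≈ ½·erfc((x−vt)/(2√(Dt))).
vt = 0.527 × 946 = 498.542 m and 2√(Dt) = 2√(0.0541 × 946) = 14.31 m.
Argument (x−vt)/(2√(Dt)) = (510 − 498.542)/14.31 = 0.8007; ½·erfc(0.8007) = 0.1287.
C = 514 × 0.1287 = 66.2 mg/L.

66.2 mg/L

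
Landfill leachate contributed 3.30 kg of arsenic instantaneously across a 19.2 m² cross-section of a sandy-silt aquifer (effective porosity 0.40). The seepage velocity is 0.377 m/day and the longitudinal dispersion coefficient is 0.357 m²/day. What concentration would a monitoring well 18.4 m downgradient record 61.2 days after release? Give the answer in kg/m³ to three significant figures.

For an instantaneous plane source, C(x,t) = M/(n_e·A·√(4πDt)) · exp(−(x−vt)²/(4Dt)), with n_e·A the pore (flow) area.
Plume center vt = 0.377 × 61.2 = 23.0724 m, so the well at 18.4 m is 4.6724 m upgradient of the peak.
√(4πDt) = 16.57 m, giving peak height M/(n_e·A·√(4πDt)) = 3.30/(0.40 × 19.2 × 16.57) = 0.02593 kg/m³.
(x−vt)²/(4Dt) = (-4.6724)²/(4 × 0.357 × 61.2) = 0.2498; exp(−0.2498) = 0.7790.
C = 0.02593 × 0.7790 = 0.0202 kg/m³.

0.0202 kg/m³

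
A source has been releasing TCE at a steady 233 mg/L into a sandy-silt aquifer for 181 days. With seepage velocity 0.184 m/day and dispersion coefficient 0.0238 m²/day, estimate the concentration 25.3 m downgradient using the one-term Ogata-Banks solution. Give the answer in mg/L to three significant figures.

For a continuous step input, C/C₀ ≈ ½·erfc((x−vt)/(2√(Dt))).
vt = 0.184 × 181 = 33.304 m and 2√(Dt) = 2√(0.0238 × 181) = 4.151 m.
Argument (x−vt)/(2√(Dt)) = (25.3 − 33.304)/4.151 = -1.928; ½·erfc(-1.928) = 0.9968.
C = 233 × 0.9968 = 232 mg/L.

232 mg/L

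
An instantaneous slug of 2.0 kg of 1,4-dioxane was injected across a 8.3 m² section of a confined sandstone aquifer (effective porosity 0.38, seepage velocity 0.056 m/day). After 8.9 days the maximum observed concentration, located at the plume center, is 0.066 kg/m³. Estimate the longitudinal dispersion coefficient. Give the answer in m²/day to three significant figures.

At the plume center C_max = M/(n_e·A·√(4πDt)), so D = M²/(4πt·(n_e·A·C_max)²).
n_e·A·C_max = 0.38 × 8.3 × 0.066 = 0.2082 kg/m.
D = 2.0²/(4π × 8.9 × 0.2082²) = 0.825 m²/day.

0.825 m²/day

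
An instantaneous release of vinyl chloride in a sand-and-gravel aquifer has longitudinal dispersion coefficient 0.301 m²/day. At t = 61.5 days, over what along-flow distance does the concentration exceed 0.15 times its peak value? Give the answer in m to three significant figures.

The plume is Gaussian with σ = √(2Dt) = √(2 × 0.301 × 61.5) = 6.085 m.
C/C_peak = exp(−Δx²/(2σ²)) = 0.15 ⇒ Δx = σ·√(−2 ln 0.15) = 6.085 × 1.948 = 11.85 m.
Width = 2Δx = 23.7 m.

23.7 m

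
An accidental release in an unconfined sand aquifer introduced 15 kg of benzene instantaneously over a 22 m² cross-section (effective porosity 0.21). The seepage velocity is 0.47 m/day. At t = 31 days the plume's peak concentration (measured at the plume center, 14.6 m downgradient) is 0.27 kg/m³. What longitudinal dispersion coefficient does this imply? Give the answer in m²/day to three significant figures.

0.371 m²/day

At the plume center C_max = M/(n_e·A·√(4πDt)), so D = M²/(4πt·(n_e·A·C_max)²).
n_e·A·C_max = 0.21 × 22 × 0.27 = 1.247 kg/m.
D = 15²/(4π × 31 × 1.247²) = 0.371 m²/day.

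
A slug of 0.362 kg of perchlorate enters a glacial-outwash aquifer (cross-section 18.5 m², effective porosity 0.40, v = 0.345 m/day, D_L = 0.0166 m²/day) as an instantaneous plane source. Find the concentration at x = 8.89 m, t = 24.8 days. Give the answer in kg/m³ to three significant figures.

For an instantaneous plane source, C(x,t) = M/(n_e·A·√(4πDt)) · exp(−(x−vt)²/(4Dt)), with n_e·A the pore (flow) area.
Plume center vt = 0.345 × 24.8 = 8.556 m, so the well at 8.89 m is 0.334 m downgradient of the peak.
√(4πDt) = 2.274 m, giving peak height M/(n_e·A·√(4πDt)) = 0.362/(0.40 × 18.5 × 2.274) = 0.02151 kg/m³.
(x−vt)²/(4Dt) = (0.334)²/(4 × 0.0166 × 24.8) = 0.06774; exp(−0.06774) = 0.9345.
C = 0.02151 × 0.9345 = 0.0201 kg/m³.

0.0201 kg/m³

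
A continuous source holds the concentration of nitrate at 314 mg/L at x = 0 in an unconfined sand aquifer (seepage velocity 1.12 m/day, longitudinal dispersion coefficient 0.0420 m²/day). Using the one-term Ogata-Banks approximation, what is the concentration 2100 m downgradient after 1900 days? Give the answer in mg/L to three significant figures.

For a continuous step input, C/C₀ ≈ ½·erfc((x−vt)/(2√(Dt))).
vt = 1.12 × 1900 = 2128 m and 2√(Dt) = 2√(0.0420 × 1900) = 17.87 m.
Argument (x−vt)/(2√(Dt)) = (2100 − 2128)/17.87 = -1.567; ½·erfc(-1.567) = 0.9867.
C = 314 × 0.9867 = 310 mg/L.

310 mg/L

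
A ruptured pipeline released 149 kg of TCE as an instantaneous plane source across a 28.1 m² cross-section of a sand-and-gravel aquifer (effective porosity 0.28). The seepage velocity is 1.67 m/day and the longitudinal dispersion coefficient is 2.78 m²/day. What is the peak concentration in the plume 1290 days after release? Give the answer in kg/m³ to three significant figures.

The peak of an instantaneous 1D plume sits at x = vt; there the Gaussian factor is 1 and C_max = M/(n_e·A·√(4πDt)), where n_e·A is the pore area the mass is dissolved in.
√(4πDt) = √(4π × 2.78 × 1290) = 212.3 m, so C_max = 149/(0.28 × 28.1 × 212.3) = 0.0892 kg/m³.

0.0892 kg/m³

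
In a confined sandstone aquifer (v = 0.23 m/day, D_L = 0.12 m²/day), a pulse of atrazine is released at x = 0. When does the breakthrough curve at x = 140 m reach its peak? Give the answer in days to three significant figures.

For the 1D instantaneous-source solution, setting ∂C/∂t = 0 at fixed x gives v²t² + 2Dt − x² = 0, so t = (√(D² + v²x²) − D)/v².
√(D² + v²x²) = √(0.12² + 0.23² × 140²) = 32.20; v² = 0.0529.
t = (32.20 − 0.12)/0.0529 = 606 days (vs. the pure-advection estimate x/v = 609 d).

606 days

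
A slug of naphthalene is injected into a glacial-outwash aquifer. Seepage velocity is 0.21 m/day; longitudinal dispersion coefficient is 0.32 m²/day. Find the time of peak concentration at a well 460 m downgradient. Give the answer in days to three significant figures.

For the 1D instantaneous-source solution, setting ∂C/∂t = 0 at fixed x gives v²t² + 2Dt − x² = 0, so t = (√(D² + v²x²) − D)/v².
√(D² + v²x²) = √(0.32² + 0.21² × 460²) = 96.60; v² = 0.0441.
t = (96.60 − 0.32)/0.0441 = 2180 days (vs. the pure-advection estimate x/v = 2190 d).

2180 days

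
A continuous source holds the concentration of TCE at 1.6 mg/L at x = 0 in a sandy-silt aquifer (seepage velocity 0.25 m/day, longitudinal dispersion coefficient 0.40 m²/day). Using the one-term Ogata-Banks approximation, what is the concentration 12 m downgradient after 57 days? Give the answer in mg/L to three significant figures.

1.01 mg/L

For a continuous step input, C/C₀ ≈ ½·erfc((x−vt)/(2√(Dt))).
vt = 0.25 × 57 = 14.25 m and 2√(Dt) = 2√(0.40 × 57) = 9.550 m.
Argument (x−vt)/(2√(Dt)) = (12 − 14.25)/9.550 = -0.2356; ½·erfc(-0.2356) = 0.6305.
C = 1.6 × 0.6305 = 1.01 mg/L.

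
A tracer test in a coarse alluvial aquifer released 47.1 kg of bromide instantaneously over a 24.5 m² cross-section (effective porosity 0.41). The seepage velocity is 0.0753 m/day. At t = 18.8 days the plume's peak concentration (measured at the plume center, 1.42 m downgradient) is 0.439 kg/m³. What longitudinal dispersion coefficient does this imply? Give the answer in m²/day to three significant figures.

At the plume center C_max = M/(n_e·A·√(4πDt)), so D = M²/(4πt·(n_e·A·C_max)²).
n_e·A·C_max = 0.41 × 24.5 × 0.439 = 4.410 kg/m.
D = 47.1²/(4π × 18.8 × 4.410²) = 0.483 m²/day.

0.483 m²/day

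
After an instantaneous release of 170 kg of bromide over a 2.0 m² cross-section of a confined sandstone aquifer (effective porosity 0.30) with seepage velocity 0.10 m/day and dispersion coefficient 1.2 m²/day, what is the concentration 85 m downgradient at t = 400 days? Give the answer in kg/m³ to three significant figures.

1.27 kg/m³

For an instantaneous plane source, C(x,t) = M/(n_e·A·√(4πDt)) · exp(−(x−vt)²/(4Dt)), with n_e·A the pore (flow) area.
Plume center vt = 0.10 × 400 = 40 m, so the well at 85 m is 45 m downgradient of the peak.
√(4πDt) = 77.67 m, giving peak height M/(n_e·A·√(4πDt)) = 170/(0.30 × 2.0 × 77.67) = 3.648 kg/m³.
(x−vt)²/(4Dt) = (45)²/(4 × 1.2 × 400) = 1.055; exp(−1.055) = 0.3482.
C = 3.648 × 0.3482 = 1.27 kg/m³.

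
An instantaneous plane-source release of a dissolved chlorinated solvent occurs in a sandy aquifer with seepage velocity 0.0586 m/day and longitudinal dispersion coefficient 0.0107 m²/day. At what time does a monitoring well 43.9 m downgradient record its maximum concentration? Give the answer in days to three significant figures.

746 days

For the 1D instantaneous-source solution, setting ∂C/∂t = 0 at fixed x gives v²t² + 2Dt − x² = 0, so t = (√(D² + v²x²) − D)/v².
√(D² + v²x²) = √(0.0107² + 0.0586² × 43.9²) = 2.573; v² = 0.00343396.
t = (2.573 − 0.0107)/0.00343396 = 746 days (vs. the pure-advection estimate x/v = 749 d).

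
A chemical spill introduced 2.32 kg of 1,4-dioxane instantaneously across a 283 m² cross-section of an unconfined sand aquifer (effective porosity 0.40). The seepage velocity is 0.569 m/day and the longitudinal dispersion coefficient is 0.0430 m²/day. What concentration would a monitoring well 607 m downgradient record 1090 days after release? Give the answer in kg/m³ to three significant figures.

For an instantaneous plane source, C(x,t) = M/(n_e·A·√(4πDt)) · exp(−(x−vt)²/(4Dt)), with n_e·A the pore (flow) area.
Plume center vt = 0.569 × 1090 = 620.21 m, so the well at 607 m is 13.21 m upgradient of the peak.
√(4πDt) = 24.27 m, giving peak height M/(n_e·A·√(4πDt)) = 2.32/(0.40 × 283 × 24.27) = 0.0008444 kg/m³.
(x−vt)²/(4Dt) = (-13.21)²/(4 × 0.0430 × 1090) = 0.9308; exp(−0.9308) = 0.3942.
C = 0.0008444 × 0.3942 = 0.000333 kg/m³.

0.000333 kg/m³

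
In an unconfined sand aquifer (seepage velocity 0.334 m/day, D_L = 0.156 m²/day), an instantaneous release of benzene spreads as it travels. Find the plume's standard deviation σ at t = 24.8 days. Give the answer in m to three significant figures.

2.78 m

Dispersive spreading gives a Gaussian with σ² = 2Dt; advection only shifts the center.
σ = √(2 × 0.156 × 24.8) = 2.78 m.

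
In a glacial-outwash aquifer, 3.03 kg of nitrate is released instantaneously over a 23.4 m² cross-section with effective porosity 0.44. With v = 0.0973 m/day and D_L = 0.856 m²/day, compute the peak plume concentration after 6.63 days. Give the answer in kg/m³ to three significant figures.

0.0348 kg/m³

The peak of an instantaneous 1D plume sits at x = vt; there the Gaussian factor is 1 and C_max = M/(n_e·A·√(4πDt)), where n_e·A is the pore area the mass is dissolved in.
√(4πDt) = √(4π × 0.856 × 6.63) = 8.445 m, so C_max = 3.03/(0.44 × 23.4 × 8.445) = 0.0348 kg/m³.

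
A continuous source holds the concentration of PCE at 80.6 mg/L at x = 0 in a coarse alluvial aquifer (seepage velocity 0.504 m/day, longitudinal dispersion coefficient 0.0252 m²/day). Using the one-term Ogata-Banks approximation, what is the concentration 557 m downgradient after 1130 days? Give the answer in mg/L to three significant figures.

For a continuous step input, C/C₀ ≈ ½·erfc((x−vt)/(2√(Dt))).
vt = 0.504 × 1130 = 569.52 m and 2√(Dt) = 2√(0.0252 × 1130) = 10.67 m.
Argument (x−vt)/(2√(Dt)) = (557 − 569.52)/10.67 = -1.173; ½·erfc(-1.173) = 0.9514.
C = 80.6 × 0.9514 = 76.7 mg/L.

76.7 mg/L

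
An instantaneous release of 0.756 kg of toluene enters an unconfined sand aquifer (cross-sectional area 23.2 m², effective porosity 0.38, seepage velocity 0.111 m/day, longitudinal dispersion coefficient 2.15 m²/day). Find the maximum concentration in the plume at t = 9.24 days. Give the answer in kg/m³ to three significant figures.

0.00543 kg/m³

The peak of an instantaneous 1D plume sits at x = vt; there the Gaussian factor is 1 and C_max = M/(n_e·A·√(4πDt)), where n_e·A is the pore area the mass is dissolved in.
√(4πDt) = √(4π × 2.15 × 9.24) = 15.80 m, so C_max = 0.756/(0.38 × 23.2 × 15.80) = 0.00543 kg/m³.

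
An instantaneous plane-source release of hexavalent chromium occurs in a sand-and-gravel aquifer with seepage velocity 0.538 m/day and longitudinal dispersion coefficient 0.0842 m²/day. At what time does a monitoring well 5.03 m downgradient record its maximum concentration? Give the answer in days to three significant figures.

For the 1D instantaneous-source solution, setting ∂C/∂t = 0 at fixed x gives v²t² + 2Dt − x² = 0, so t = (√(D² + v²x²) − D)/v².
√(D² + v²x²) = √(0.0842² + 0.538² × 5.03²) = 2.707; v² = 0.289444.
t = (2.707 − 0.0842)/0.289444 = 9.06 days (vs. the pure-advection estimate x/v = 9.35 d).

9.06 days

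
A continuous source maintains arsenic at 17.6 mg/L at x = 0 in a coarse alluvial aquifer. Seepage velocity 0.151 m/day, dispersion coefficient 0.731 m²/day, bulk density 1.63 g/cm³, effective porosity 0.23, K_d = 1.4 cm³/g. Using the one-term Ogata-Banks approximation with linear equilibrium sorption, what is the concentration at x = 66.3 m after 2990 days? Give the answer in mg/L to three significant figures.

1.87 mg/L

Retardation factor R = 1 + ρ_b·K_d/n = 1 + 1.63 × 1.4/0.23 = 10.92.
Sorption retards both mechanisms: v_R = v/R = 0.01383 m/day, D_R = D/R = 0.06694 m²/day.
v_R·t = 0.01383 × 2990 = 41.3517 m; 2√(D_R t) = 28.29 m; argument = (66.3 − 41.3517)/28.29 = 0.8819.
C = C₀ × ½·erfc(0.8819) = 17.6 × 0.1062 = 1.87 mg/L.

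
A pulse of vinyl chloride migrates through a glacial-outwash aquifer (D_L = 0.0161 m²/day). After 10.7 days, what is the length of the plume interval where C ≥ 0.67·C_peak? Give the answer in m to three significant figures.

1.05 m

The plume is Gaussian with σ = √(2Dt) = √(2 × 0.0161 × 10.7) = 0.5870 m.
C/C_peak = exp(−Δx²/(2σ²)) = 0.67 ⇒ Δx = σ·√(−2 ln 0.67) = 0.5870 × 0.8950 = 0.5254 m.
Width = 2Δx = 1.05 m.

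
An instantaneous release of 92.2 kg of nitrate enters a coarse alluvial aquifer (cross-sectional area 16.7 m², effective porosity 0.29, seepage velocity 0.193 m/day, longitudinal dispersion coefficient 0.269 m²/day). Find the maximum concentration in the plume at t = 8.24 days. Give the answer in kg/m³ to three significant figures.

The peak of an instantaneous 1D plume sits at x = vt; there the Gaussian factor is 1 and C_max = M/(n_e·A·√(4πDt)), where n_e·A is the pore area the mass is dissolved in.
√(4πDt) = √(4π × 0.269 × 8.24) = 5.278 m, so C_max = 92.2/(0.29 × 16.7 × 5.278) = 3.61 kg/m³.

3.61 kg/m³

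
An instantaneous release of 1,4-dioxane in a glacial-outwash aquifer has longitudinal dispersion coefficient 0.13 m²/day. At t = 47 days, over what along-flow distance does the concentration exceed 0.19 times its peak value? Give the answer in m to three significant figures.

12.7 m

The plume is Gaussian with σ = √(2Dt) = √(2 × 0.13 × 47) = 3.496 m.
C/C_peak = exp(−Δx²/(2σ²)) = 0.19 ⇒ Δx = σ·√(−2 ln 0.19) = 3.496 × 1.822 = 6.370 m.
Width = 2Δx = 12.7 m.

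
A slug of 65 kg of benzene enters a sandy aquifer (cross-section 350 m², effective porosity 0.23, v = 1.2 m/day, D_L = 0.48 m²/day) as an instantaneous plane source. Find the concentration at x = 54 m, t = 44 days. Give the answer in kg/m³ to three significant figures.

0.0487 kg/m³

For an instantaneous plane source, C(x,t) = M/(n_e·A·√(4πDt)) · exp(−(x−vt)²/(4Dt)), with n_e·A the pore (flow) area.
Plume center vt = 1.2 × 44 = 52.8 m, so the well at 54 m is 1.2 m downgradient of the peak.
√(4πDt) = 16.29 m, giving peak height M/(n_e·A·√(4πDt)) = 65/(0.23 × 350 × 16.29) = 0.04957 kg/m³.
(x−vt)²/(4Dt) = (1.2)²/(4 × 0.48 × 44) = 0.01705; exp(−0.01705) = 0.9831.
C = 0.04957 × 0.9831 = 0.0487 kg/m³.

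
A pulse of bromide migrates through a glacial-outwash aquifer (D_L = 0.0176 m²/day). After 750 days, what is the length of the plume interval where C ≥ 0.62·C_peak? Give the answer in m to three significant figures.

10.0 m

The plume is Gaussian with σ = √(2Dt) = √(2 × 0.0176 × 750) = 5.138 m.
C/C_peak = exp(−Δx²/(2σ²)) = 0.62 ⇒ Δx = σ·√(−2 ln 0.62) = 5.138 × 0.9778 = 5.024 m.
Width = 2Δx = 10.0 m.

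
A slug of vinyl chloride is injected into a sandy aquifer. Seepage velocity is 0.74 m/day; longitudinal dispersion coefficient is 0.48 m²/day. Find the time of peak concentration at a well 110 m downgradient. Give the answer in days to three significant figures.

For the 1D instantaneous-source solution, setting ∂C/∂t = 0 at fixed x gives v²t² + 2Dt − x² = 0, so t = (√(D² + v²x²) − D)/v².
√(D² + v²x²) = √(0.48² + 0.74² × 110²) = 81.40; v² = 0.5476.
t = (81.40 − 0.48)/0.5476 = 148 days (vs. the pure-advection estimate x/v = 149 d).

148 days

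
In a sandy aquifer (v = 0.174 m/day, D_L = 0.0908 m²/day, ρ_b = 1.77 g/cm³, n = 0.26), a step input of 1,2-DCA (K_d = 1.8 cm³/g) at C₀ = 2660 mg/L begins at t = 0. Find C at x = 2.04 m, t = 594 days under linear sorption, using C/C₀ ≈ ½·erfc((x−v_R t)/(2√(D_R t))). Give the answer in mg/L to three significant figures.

Retardation factor R = 1 + ρ_b·K_d/n = 1 + 1.77 × 1.8/0.26 = 13.25.
Sorption retards both mechanisms: v_R = v/R = 0.01313 m/day, D_R = D/R = 0.006853 m²/day.
v_R·t = 0.01313 × 594 = 7.79922 m; 2√(D_R t) = 4.035 m; argument = (2.04 − 7.79922)/4.035 = -1.427.
C = C₀ × ½·erfc(-1.427) = 2660 × 0.9782 = 2600 mg/L.

2600 mg/L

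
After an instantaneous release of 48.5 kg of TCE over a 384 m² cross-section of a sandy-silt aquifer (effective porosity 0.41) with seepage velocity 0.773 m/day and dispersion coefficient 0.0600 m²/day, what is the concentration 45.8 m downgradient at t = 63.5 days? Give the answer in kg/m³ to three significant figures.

For an instantaneous plane source, C(x,t) = M/(n_e·A·√(4πDt)) · exp(−(x−vt)²/(4Dt)), with n_e·A the pore (flow) area.
Plume center vt = 0.773 × 63.5 = 49.0855 m, so the well at 45.8 m is 3.2855 m upgradient of the peak.
√(4πDt) = 6.919 m, giving peak height M/(n_e·A·√(4πDt)) = 48.5/(0.41 × 384 × 6.919) = 0.04452 kg/m³.
(x−vt)²/(4Dt) = (-3.2855)²/(4 × 0.0600 × 63.5) = 0.7083; exp(−0.7083) = 0.4925.
C = 0.04452 × 0.4925 = 0.0219 kg/m³.

0.0219 kg/m³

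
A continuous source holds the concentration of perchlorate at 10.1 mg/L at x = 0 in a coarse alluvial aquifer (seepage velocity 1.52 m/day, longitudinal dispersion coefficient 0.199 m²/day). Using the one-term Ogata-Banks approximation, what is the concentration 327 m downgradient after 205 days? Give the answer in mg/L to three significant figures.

0.445 mg/L

For a continuous step input, C/C₀ ≈ ½·erfc((x−vt)/(2√(Dt))).
vt = 1.52 × 205 = 311.6 m and 2√(Dt) = 2√(0.199 × 205) = 12.77 m.
Argument (x−vt)/(2√(Dt)) = (327 − 311.6)/12.77 = 1.206; ½·erfc(1.206) = 0.04405.
C = 10.1 × 0.04405 = 0.445 mg/L.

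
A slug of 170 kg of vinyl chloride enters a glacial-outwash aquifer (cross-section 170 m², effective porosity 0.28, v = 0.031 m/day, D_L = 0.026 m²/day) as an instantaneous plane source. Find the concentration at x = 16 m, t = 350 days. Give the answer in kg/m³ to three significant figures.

For an instantaneous plane source, C(x,t) = M/(n_e·A·√(4πDt)) · exp(−(x−vt)²/(4Dt)), with n_e·A the pore (flow) area.
Plume center vt = 0.031 × 350 = 10.85 m, so the well at 16 m is 5.15 m downgradient of the peak.
√(4πDt) = 10.69 m, giving peak height M/(n_e·A·√(4πDt)) = 170/(0.28 × 170 × 10.69) = 0.3341 kg/m³.
(x−vt)²/(4Dt) = (5.15)²/(4 × 0.026 × 350) = 0.7286; exp(−0.7286) = 0.4826.
C = 0.3341 × 0.4826 = 0.161 kg/m³.

0.161 kg/m³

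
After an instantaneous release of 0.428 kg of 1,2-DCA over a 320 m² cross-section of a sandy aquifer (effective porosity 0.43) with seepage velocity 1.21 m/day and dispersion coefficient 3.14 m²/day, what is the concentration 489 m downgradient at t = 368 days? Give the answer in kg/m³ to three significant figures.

1.71e-05 kg/m³

For an instantaneous plane source, C(x,t) = M/(n_e·A·√(4πDt)) · exp(−(x−vt)²/(4Dt)), with n_e·A the pore (flow) area.
Plume center vt = 1.21 × 368 = 445.28 m, so the well at 489 m is 43.72 m downgradient of the peak.
√(4πDt) = 120.5 m, giving peak height M/(n_e·A·√(4πDt)) = 0.428/(0.43 × 320 × 120.5) = 2.581e-05 kg/m³.
(x−vt)²/(4Dt) = (43.72)²/(4 × 3.14 × 368) = 0.4135; exp(−0.4135) = 0.6613.
C = 2.581e-05 × 0.6613 = 1.71e-05 kg/m³.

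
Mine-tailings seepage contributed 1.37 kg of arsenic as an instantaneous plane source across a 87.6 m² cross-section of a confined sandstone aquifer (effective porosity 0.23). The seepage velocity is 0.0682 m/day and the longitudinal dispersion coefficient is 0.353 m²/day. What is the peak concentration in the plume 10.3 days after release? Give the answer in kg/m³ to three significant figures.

The peak of an instantaneous 1D plume sits at x = vt; there the Gaussian factor is 1 and C_max = M/(n_e·A·√(4πDt)), where n_e·A is the pore area the mass is dissolved in.
√(4πDt) = √(4π × 0.353 × 10.3) = 6.759 m, so C_max = 1.37/(0.23 × 87.6 × 6.759) = 0.0101 kg/m³.

0.0101 kg/m³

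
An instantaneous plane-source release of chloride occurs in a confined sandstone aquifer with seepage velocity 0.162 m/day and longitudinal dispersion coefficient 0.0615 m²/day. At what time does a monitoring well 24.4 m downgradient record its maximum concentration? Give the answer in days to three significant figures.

148 days

For the 1D instantaneous-source solution, setting ∂C/∂t = 0 at fixed x gives v²t² + 2Dt − x² = 0, so t = (√(D² + v²x²) − D)/v².
√(D² + v²x²) = √(0.0615² + 0.162² × 24.4²) = 3.953; v² = 0.026244.
t = (3.953 − 0.0615)/0.026244 = 148 days (vs. the pure-advection estimate x/v = 151 d).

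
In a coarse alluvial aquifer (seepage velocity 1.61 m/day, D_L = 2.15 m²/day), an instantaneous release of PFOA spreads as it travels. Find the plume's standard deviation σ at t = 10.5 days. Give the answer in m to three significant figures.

6.72 m

Dispersive spreading gives a Gaussian with σ² = 2Dt; advection only shifts the center.
σ = √(2 × 2.15 × 10.5) = 6.72 m.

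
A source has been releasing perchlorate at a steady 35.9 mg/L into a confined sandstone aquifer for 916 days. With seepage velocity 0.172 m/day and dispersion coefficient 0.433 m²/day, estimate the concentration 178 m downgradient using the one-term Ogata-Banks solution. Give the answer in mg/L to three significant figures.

For a continuous step input, C/C₀ ≈ ½·erfc((x−vt)/(2√(Dt))).
vt = 0.172 × 916 = 157.552 m and 2√(Dt) = 2√(0.433 × 916) = 39.83 m.
Argument (x−vt)/(2√(Dt)) = (178 − 157.552)/39.83 = 0.5134; ½·erfc(0.5134) = 0.2339.
C = 35.9 × 0.2339 = 8.40 mg/L.

8.40 mg/L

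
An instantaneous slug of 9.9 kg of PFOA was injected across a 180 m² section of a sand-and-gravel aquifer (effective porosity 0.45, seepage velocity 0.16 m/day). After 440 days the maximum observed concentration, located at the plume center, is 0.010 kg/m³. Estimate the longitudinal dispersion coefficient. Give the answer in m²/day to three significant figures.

0.0270 m²/day

At the plume center C_max = M/(n_e·A·√(4πDt)), so D = M²/(4πt·(n_e·A·C_max)²).
n_e·A·C_max = 0.45 × 180 × 0.010 = 0.8100 kg/m.
D = 9.9²/(4π × 440 × 0.8100²) = 0.0270 m²/day.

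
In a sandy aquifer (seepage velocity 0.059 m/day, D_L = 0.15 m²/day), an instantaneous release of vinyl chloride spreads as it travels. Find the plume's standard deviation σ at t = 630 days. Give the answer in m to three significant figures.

Dispersive spreading gives a Gaussian with σ² = 2Dt; advection only shifts the center.
σ = √(2 × 0.15 × 630) = 13.7 m.

13.7 m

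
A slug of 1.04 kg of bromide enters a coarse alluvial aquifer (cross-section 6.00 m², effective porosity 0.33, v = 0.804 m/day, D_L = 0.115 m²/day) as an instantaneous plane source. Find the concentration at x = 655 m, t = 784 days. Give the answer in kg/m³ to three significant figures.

0.00289 kg/m³

For an instantaneous plane source, C(x,t) = M/(n_e·A·√(4πDt)) · exp(−(x−vt)²/(4Dt)), with n_e·A the pore (flow) area.
Plume center vt = 0.804 × 784 = 630.336 m, so the well at 655 m is 24.664 m downgradient of the peak.
√(4πDt) = 33.66 m, giving peak height M/(n_e·A·√(4πDt)) = 1.04/(0.33 × 6.00 × 33.66) = 0.01560 kg/m³.
(x−vt)²/(4Dt) = (24.664)²/(4 × 0.115 × 784) = 1.687; exp(−1.687) = 0.1851.
C = 0.01560 × 0.1851 = 0.00289 kg/m³.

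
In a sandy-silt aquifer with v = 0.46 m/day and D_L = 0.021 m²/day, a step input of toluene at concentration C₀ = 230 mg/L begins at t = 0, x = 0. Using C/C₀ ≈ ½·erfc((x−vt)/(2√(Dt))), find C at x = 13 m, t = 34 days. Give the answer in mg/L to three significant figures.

For a continuous step input, C/C₀ ≈ ½·erfc((x−vt)/(2√(Dt))).
vt = 0.46 × 34 = 15.64 m and 2√(Dt) = 2√(0.021 × 34) = 1.690 m.
Argument (x−vt)/(2√(Dt)) = (13 − 15.64)/1.690 = -1.562; ½·erfc(-1.562) = 0.9864.
C = 230 × 0.9864 = 227 mg/L.

227 mg/L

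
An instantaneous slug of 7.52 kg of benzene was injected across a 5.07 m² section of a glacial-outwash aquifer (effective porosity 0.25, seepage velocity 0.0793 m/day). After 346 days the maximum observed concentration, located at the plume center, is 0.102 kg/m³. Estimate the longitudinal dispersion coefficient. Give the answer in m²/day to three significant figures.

0.778 m²/day

At the plume center C_max = M/(n_e·A·√(4πDt)), so D = M²/(4πt·(n_e·A·C_max)²).
n_e·A·C_max = 0.25 × 5.07 × 0.102 = 0.1293 kg/m.
D = 7.52²/(4π × 346 × 0.1293²) = 0.778 m²/day.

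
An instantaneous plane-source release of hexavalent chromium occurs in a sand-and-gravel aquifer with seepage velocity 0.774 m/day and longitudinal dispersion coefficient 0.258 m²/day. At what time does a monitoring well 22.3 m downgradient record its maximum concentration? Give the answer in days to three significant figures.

For the 1D instantaneous-source solution, setting ∂C/∂t = 0 at fixed x gives v²t² + 2Dt − x² = 0, so t = (√(D² + v²x²) − D)/v².
√(D² + v²x²) = √(0.258² + 0.774² × 22.3²) = 17.26; v² = 0.599076.
t = (17.26 − 0.258)/0.599076 = 28.4 days (vs. the pure-advection estimate x/v = 28.8 d).

28.4 days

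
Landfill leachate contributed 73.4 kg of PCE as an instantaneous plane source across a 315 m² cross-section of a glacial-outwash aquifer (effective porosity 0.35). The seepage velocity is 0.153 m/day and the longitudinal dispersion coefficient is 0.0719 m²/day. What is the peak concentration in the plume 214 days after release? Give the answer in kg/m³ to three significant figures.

0.0479 kg/m³

The peak of an instantaneous 1D plume sits at x = vt; there the Gaussian factor is 1 and C_max = M/(n_e·A·√(4πDt)), where n_e·A is the pore area the mass is dissolved in.
√(4πDt) = √(4π × 0.0719 × 214) = 13.91 m, so C_max = 73.4/(0.35 × 315 × 13.91) = 0.0479 kg/m³.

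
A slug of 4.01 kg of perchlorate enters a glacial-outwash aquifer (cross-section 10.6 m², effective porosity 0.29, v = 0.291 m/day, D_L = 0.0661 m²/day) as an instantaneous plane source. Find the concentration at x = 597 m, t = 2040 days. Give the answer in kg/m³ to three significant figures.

0.0310 kg/m³

For an instantaneous plane source, C(x,t) = M/(n_e·A·√(4πDt)) · exp(−(x−vt)²/(4Dt)), with n_e·A the pore (flow) area.
Plume center vt = 0.291 × 2040 = 593.64 m, so the well at 597 m is 3.36 m downgradient of the peak.
√(4πDt) = 41.16 m, giving peak height M/(n_e·A·√(4πDt)) = 4.01/(0.29 × 10.6 × 41.16) = 0.03169 kg/m³.
(x−vt)²/(4Dt) = (3.36)²/(4 × 0.0661 × 2040) = 0.02093; exp(−0.02093) = 0.9793.
C = 0.03169 × 0.9793 = 0.0310 kg/m³.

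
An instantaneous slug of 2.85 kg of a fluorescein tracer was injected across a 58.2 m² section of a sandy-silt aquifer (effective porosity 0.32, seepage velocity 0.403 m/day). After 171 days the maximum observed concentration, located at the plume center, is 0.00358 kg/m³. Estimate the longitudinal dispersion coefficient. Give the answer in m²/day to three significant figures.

At the plume center C_max = M/(n_e·A·√(4πDt)), so D = M²/(4πt·(n_e·A·C_max)²).
n_e·A·C_max = 0.32 × 58.2 × 0.00358 = 0.06667 kg/m.
D = 2.85²/(4π × 171 × 0.06667²) = 0.850 m²/day.

0.850 m²/day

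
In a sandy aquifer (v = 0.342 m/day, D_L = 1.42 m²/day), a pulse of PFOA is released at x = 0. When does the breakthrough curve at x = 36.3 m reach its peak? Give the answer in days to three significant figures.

For the 1D instantaneous-source solution, setting ∂C/∂t = 0 at fixed x gives v²t² + 2Dt − x² = 0, so t = (√(D² + v²x²) − D)/v².
√(D² + v²x²) = √(1.42² + 0.342² × 36.3²) = 12.50; v² = 0.116964.
t = (12.50 − 1.42)/0.116964 = 94.7 days (vs. the pure-advection estimate x/v = 106 d).

94.7 days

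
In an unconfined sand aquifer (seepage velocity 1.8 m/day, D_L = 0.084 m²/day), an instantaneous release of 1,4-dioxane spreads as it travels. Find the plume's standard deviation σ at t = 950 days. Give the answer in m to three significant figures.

12.6 m

Dispersive spreading gives a Gaussian with σ² = 2Dt; advection only shifts the center.
σ = √(2 × 0.084 × 950) = 12.6 m.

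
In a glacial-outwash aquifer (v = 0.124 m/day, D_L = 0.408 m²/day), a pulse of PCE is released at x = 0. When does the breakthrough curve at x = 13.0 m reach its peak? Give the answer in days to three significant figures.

81.6 days

For the 1D instantaneous-source solution, setting ∂C/∂t = 0 at fixed x gives v²t² + 2Dt − x² = 0, so t = (√(D² + v²x²) − D)/v².
√(D² + v²x²) = √(0.408² + 0.124² × 13.0²) = 1.663; v² = 0.015376.
t = (1.663 − 0.408)/0.015376 = 81.6 days (vs. the pure-advection estimate x/v = 105 d).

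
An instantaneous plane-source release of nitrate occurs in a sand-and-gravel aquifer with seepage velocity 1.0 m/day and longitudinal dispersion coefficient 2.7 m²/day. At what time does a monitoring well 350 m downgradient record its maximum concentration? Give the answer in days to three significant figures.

For the 1D instantaneous-source solution, setting ∂C/∂t = 0 at fixed x gives v²t² + 2Dt − x² = 0, so t = (√(D² + v²x²) − D)/v².
√(D² + v²x²) = √(2.7² + 1.0² × 350²) = 350.0; v² = 1.
t = (350.0 − 2.7)/1 = 347 days (vs. the pure-advection estimate x/v = 350 d).

347 days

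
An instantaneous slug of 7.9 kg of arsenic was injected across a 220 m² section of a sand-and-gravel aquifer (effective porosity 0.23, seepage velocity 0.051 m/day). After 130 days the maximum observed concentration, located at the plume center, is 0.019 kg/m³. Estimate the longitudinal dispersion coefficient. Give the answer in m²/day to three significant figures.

At the plume center C_max = M/(n_e·A·√(4πDt)), so D = M²/(4πt·(n_e·A·C_max)²).
n_e·A·C_max = 0.23 × 220 × 0.019 = 0.9614 kg/m.
D = 7.9²/(4π × 130 × 0.9614²) = 0.0413 m²/day.

0.0413 m²/day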